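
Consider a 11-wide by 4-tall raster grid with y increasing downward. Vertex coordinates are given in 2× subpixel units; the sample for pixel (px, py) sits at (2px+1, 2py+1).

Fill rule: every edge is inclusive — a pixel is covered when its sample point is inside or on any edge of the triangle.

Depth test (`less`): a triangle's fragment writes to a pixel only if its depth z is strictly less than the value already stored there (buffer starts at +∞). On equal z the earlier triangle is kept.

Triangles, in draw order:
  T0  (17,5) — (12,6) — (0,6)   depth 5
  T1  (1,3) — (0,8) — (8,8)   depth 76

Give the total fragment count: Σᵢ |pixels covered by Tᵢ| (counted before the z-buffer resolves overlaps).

T0:
  2·area = 12
  edge (17, 5)→(12, 6): d=(-5,1) inclusive
  edge (12, 6)→(0, 6): d=(-12,0) inclusive
  edge (0, 6)→(17, 5): d=(17,-1) inclusive
    (8,2)@(17, 5): e=[0,12,0] → #  [on edge]
    (9,2)@(19, 5): e=[-2,12,2] → ·
    (3,3)@(7, 7): e=[0,-12,24] → ·  [on edge]
    (8,3)@(17, 7): e=[-10,-12,34] → ·
  covered (1 px):
    · · · · · · · · · · ·
    · · · · · · · · · · ·
    · · · · · · · · # · ·
    · · · · · · · · · · ·
T1:
  2·area = 40  (B↔C swapped to make it positive)
  edge (1, 3)→(8, 8): d=(7,5) inclusive
  edge (8, 8)→(0, 8): d=(-8,0) inclusive
  edge (0, 8)→(1, 3): d=(1,-5) inclusive
    (0,1)@(1, 3): e=[0,40,0] → #  [on edge]
    (1,1)@(3, 3): e=[-10,40,10] → ·
    (0,2)@(1, 5): e=[14,24,2] → #
    (1,2)@(3, 5): e=[4,24,12] → #
    (2,2)@(5, 5): e=[-6,24,22] → ·
    (0,3)@(1, 7): e=[28,8,4] → #
    (2,3)@(5, 7): e=[8,8,24] → #
    (3,3)@(7, 7): e=[-2,8,34] → ·
  covered (6 px):
    · · · · · · · · · · ·
    # · · · · · · · · · ·
    # # · · · · · · · · ·
    # # # · · · · · · · ·

Result: 7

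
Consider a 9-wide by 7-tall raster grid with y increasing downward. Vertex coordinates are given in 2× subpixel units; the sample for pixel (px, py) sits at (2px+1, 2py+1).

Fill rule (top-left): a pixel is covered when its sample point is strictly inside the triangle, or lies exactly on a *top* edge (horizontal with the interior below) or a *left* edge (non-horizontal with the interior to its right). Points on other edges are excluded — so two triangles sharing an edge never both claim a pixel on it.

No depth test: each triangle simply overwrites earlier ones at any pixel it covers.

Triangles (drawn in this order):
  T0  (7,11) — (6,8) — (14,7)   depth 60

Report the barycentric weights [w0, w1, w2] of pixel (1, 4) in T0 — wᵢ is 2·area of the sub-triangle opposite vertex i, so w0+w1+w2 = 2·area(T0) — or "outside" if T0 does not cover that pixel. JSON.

T0:
  2·area = 25
  edge (7, 11)→(6, 8): d=(-1,-3) top-left  bias=+0
  edge (6, 8)→(14, 7): d=(8,-1) top-left  bias=+0
  edge (14, 7)→(7, 11): d=(-7,4) right/bottom  bias=-1
    (2,2)@(5, 5): e=[0,-25,50] → .  [on edge]
    (3,4)@(7, 9): e=[2,9,14] → X
    (4,4)@(9, 9): e=[8,11,6] → X
    (5,4)@(11, 9): e=[14,13,-2] → .
    (3,5)@(7, 11): e=[0,25,0] → .  [on edge]
    (4,5)@(9, 11): e=[6,27,-8] → .
  covered (2 px):
    . . . . . . . . .
    . . . . . . . . .
    . . . . . . . . .
    . . . . . . . . .
    . . . X X . . . .
    . . . . . . . . .
    . . . . . . . . .

Final: "outside"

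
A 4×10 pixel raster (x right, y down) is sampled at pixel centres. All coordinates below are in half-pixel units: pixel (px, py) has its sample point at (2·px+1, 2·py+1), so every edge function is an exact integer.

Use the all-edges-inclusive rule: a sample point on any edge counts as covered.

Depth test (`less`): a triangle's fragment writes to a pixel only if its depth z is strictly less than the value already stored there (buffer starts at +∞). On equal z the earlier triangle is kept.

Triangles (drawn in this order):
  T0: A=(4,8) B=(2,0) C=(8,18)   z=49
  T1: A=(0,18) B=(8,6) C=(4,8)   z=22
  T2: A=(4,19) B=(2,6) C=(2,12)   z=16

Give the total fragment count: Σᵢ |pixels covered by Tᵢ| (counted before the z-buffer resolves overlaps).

T0:
  2·area = 12
  edge (4, 8)→(2, 0): d=(-2,-8) inclusive
  edge (2, 0)→(8, 18): d=(6,18) inclusive
  edge (8, 18)→(4, 8): d=(-4,-10) inclusive
    (1,1)@(3, 3): e=[2,0,10] → █  [on edge]
    (2,1)@(5, 3): e=[18,-36,30] → ·
    (1,2)@(3, 5): e=[-2,12,2] → ·
    (2,4)@(5, 9): e=[6,0,6] → █  [on edge]
    (3,4)@(7, 9): e=[22,-36,26] → ·
    (2,5)@(5, 11): e=[2,12,-2] → ·
    (3,7)@(7, 15): e=[10,0,2] → █  [on edge]
    (3,8)@(7, 17): e=[6,12,-6] → ·
  covered (3 px):
    · · · ·
    · █ · ·
    · · · ·
    · · · ·
    · · █ ·
    · · · ·
    · · · ·
    · · · █
    · · · ·
    · · · ·
T1:
  2·area = 32  (B↔C swapped to make it positive)
  edge (0, 18)→(4, 8): d=(4,-10) inclusive
  edge (4, 8)→(8, 6): d=(4,-2) inclusive
  edge (8, 6)→(0, 18): d=(-8,12) inclusive
    (3,3)@(7, 7): e=[26,2,4] → █
    (2,4)@(5, 9): e=[14,6,12] → █
    (3,4)@(7, 9): e=[34,10,-12] → ·
    (1,5)@(3, 11): e=[2,10,20] → █
    (2,5)@(5, 11): e=[22,14,-4] → ·
    (1,6)@(3, 13): e=[10,18,4] → █
    (2,6)@(5, 13): e=[30,22,-20] → ·
    (1,7)@(3, 15): e=[18,26,-12] → ·
  covered (4 px):
    · · · ·
    · · · ·
    · · · ·
    · · · █
    · · █ ·
    · █ · ·
    · █ · ·
    · · · ·
    · · · ·
    · · · ·
T2:
  2·area = 12  (B↔C swapped to make it positive)
  edge (4, 19)→(2, 12): d=(-2,-7) inclusive
  edge (2, 12)→(2, 6): d=(0,-6) inclusive
  edge (2, 6)→(4, 19): d=(2,13) inclusive
    (1,6)@(3, 13): e=[5,6,1] → █
    (2,6)@(5, 13): e=[19,18,-25] → ·
    (1,7)@(3, 15): e=[1,6,5] → █
    (2,7)@(5, 15): e=[15,18,-21] → ·
    (1,8)@(3, 17): e=[-3,6,9] → ·
  covered (2 px):
    · · · ·
    · · · ·
    · · · ·
    · · · ·
    · · · ·
    · · · ·
    · █ · ·
    · █ · ·
    · · · ·
    · · · ·

Result: 9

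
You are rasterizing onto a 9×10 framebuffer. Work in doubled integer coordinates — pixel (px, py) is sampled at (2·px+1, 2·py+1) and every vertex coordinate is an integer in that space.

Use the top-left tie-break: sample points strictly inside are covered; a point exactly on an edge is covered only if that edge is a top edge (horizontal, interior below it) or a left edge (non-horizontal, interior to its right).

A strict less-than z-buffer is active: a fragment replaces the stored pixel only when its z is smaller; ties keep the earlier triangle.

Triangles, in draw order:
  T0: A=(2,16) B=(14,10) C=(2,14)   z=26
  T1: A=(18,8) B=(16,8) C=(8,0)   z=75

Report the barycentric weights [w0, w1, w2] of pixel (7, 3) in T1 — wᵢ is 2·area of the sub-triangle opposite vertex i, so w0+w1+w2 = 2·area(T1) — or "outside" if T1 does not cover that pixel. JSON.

T0:
  2·area = 24  (B↔C swapped to make it positive)
  edge (2, 16)→(2, 14): d=(0,-2) top-left  bias=+0
  edge (2, 14)→(14, 10): d=(12,-4) top-left  bias=+0
  edge (14, 10)→(2, 16): d=(-12,6) right/bottom  bias=-1
    (8,4)@(17, 9): e=[30,0,-6] → ·  [on edge]
    (5,5)@(11, 11): e=[18,0,6] → #  [on edge]
    (6,5)@(13, 11): e=[22,8,-6] → ·
    (2,6)@(5, 13): e=[6,0,18] → #  [on edge]
    (3,6)@(7, 13): e=[10,8,6] → #
    (4,6)@(9, 13): e=[14,16,-6] → ·
    (5,6)@(11, 13): e=[18,24,-18] → ·
    (1,7)@(3, 15): e=[2,16,6] → #
    (2,7)@(5, 15): e=[6,24,-6] → ·
    (3,7)@(7, 15): e=[10,32,-18] → ·
    (1,8)@(3, 17): e=[2,40,-18] → ·
  covered (4 px):
    · · · · · · · · ·
    · · · · · · · · ·
    · · · · · · · · ·
    · · · · · · · · ·
    · · · · · · · · ·
    · · · · · # · · ·
    · · # # · · · · ·
    · # · · · · · · ·
    · · · · · · · · ·
    · · · · · · · · ·
T1:
  2·area = 16
  edge (18, 8)→(16, 8): d=(-2,0) right/bottom  bias=-1
  edge (16, 8)→(8, 0): d=(-8,-8) top-left  bias=+0
  edge (8, 0)→(18, 8): d=(10,8) right/bottom  bias=-1
    (4,0)@(9, 1): e=[14,0,2] → #  [on edge]
    (5,0)@(11, 1): e=[14,16,-14] → ·
    (4,1)@(9, 3): e=[10,-16,22] → ·
    (5,1)@(11, 3): e=[10,0,6] → #  [on edge]
    (6,1)@(13, 3): e=[10,16,-10] → ·
    (5,2)@(11, 5): e=[6,-16,26] → ·
    (6,2)@(13, 5): e=[6,0,10] → #  [on edge]
    (7,2)@(15, 5): e=[6,16,-6] → ·
    (6,3)@(13, 7): e=[2,-16,30] → ·
    (7,3)@(15, 7): e=[2,0,14] → #  [on edge]
    (8,3)@(17, 7): e=[2,16,-2] → ·
    (7,4)@(15, 9): e=[-2,-16,34] → ·
    (8,4)@(17, 9): e=[-2,0,18] → ·  [on edge]
  covered (4 px):
    · · · · # · · · ·
    · · · · · # · · ·
    · · · · · · # · ·
    · · · · · · · # ·
    · · · · · · · · ·
    · · · · · · · · ·
    · · · · · · · · ·
    · · · · · · · · ·
    · · · · · · · · ·
    · · · · · · · · ·

Answer: [0,14,2]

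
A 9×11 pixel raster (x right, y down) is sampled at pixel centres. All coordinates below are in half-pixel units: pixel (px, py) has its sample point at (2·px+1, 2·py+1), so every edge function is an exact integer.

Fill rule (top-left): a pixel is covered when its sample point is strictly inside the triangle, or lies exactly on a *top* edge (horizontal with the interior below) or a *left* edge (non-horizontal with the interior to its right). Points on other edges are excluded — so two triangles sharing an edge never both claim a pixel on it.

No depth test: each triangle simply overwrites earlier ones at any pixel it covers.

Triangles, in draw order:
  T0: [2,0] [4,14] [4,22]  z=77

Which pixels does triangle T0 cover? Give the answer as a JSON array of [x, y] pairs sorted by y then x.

T0:
  2·area = 16
  edge (2, 0)→(4, 14): d=(2,14) right/bottom  bias=-1
  edge (4, 14)→(4, 22): d=(0,8) right/bottom  bias=-1
  edge (4, 22)→(2, 0): d=(-2,-22) top-left  bias=+0
    (1,3)@(3, 7): e=[0,8,8] → ·  [on edge]
    (1,4)@(3, 9): e=[4,8,4] → #
    (2,4)@(5, 9): e=[-24,-8,48] → ·
    (1,5)@(3, 11): e=[8,8,0] → #  [on edge]
    (2,5)@(5, 11): e=[-20,-8,44] → ·
    (1,6)@(3, 13): e=[12,8,-4] → ·
    (2,10)@(5, 21): e=[0,-8,24] → ·  [on edge]
  covered (2 px):
    · · · · · · · · ·
    · · · · · · · · ·
    · · · · · · · · ·
    · · · · · · · · ·
    · # · · · · · · ·
    · # · · · · · · ·
    · · · · · · · · ·
    · · · · · · · · ·
    · · · · · · · · ·
    · · · · · · · · ·
    · · · · · · · · ·

Final: [[1,4],[1,5]]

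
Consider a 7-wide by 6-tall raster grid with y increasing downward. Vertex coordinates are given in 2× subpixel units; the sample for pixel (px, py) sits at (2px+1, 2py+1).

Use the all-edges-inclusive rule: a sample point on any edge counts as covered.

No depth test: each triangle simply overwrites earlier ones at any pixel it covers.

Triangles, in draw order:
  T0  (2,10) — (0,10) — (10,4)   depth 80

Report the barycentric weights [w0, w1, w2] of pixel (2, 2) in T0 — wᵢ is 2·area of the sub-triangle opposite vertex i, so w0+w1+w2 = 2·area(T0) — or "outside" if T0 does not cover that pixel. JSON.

T0:
  2·area = 12
  edge (2, 10)→(0, 10): d=(-2,0) inclusive
  edge (0, 10)→(10, 4): d=(10,-6) inclusive
  edge (10, 4)→(2, 10): d=(-8,6) inclusive
    (2,3)@(5, 7): e=[6,0,6] → █  [on edge]
    (3,3)@(7, 7): e=[6,12,-6] → ·
    (1,4)@(3, 9): e=[2,8,2] → █
    (2,4)@(5, 9): e=[2,20,-10] → ·
    (1,5)@(3, 11): e=[-2,28,-14] → ·
  covered (2 px):
    · · · · · · ·
    · · · · · · ·
    · · · · · · ·
    · · █ · · · ·
    · █ · · · · ·
    · · · · · · ·

Result: "outside"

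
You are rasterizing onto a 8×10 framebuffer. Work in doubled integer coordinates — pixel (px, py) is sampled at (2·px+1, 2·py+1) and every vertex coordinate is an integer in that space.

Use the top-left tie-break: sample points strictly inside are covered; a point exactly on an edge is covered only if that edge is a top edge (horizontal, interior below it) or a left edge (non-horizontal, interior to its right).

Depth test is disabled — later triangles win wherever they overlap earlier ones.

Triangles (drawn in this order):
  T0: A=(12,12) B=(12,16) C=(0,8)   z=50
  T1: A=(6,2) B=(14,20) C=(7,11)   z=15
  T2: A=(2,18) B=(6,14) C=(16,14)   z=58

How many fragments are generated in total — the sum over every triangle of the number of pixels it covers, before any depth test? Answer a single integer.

T0:
  2·area = 48
  edge (12, 12)→(12, 16): d=(0,4) right/bottom  bias=-1
  edge (12, 16)→(0, 8): d=(-12,-8) top-left  bias=+0
  edge (0, 8)→(12, 12): d=(12,4) right/bottom  bias=-1
    (1,4)@(3, 9): e=[36,12,0] → ·  [on edge]
    (2,5)@(5, 11): e=[28,4,16] → █
    (3,5)@(7, 11): e=[20,20,8] → █
    (4,5)@(9, 11): e=[12,36,0] → ·  [on edge]
    (2,6)@(5, 13): e=[28,-20,40] → ·
    (3,6)@(7, 13): e=[20,-4,32] → ·
    (4,6)@(9, 13): e=[12,12,24] → █
    (5,6)@(11, 13): e=[4,28,16] → █
    (6,6)@(13, 13): e=[-4,44,8] → ·
    (7,6)@(15, 13): e=[-12,60,0] → ·  [on edge]
    (4,7)@(9, 15): e=[12,-12,48] → ·
    (5,7)@(11, 15): e=[4,4,40] → █
  covered (5 px):
    · · · · · · · ·
    · · · · · · · ·
    · · · · · · · ·
    · · · · · · · ·
    · · · · · · · ·
    · · █ █ · · · ·
    · · · · █ █ · ·
    · · · · · █ · ·
    · · · · · · · ·
    · · · · · · · ·
T1:
  2·area = 54
  edge (6, 2)→(14, 20): d=(8,18) right/bottom  bias=-1
  edge (14, 20)→(7, 11): d=(-7,-9) top-left  bias=+0
  edge (7, 11)→(6, 2): d=(-1,-9) top-left  bias=+0
    (3,2)@(7, 5): e=[6,42,6] → █
    (4,2)@(9, 5): e=[-30,60,24] → ·
    (3,3)@(7, 7): e=[22,28,4] → █
    (4,3)@(9, 7): e=[-14,46,22] → ·
    (3,4)@(7, 9): e=[38,14,2] → █
    (4,4)@(9, 9): e=[2,32,20] → █
    (5,4)@(11, 9): e=[-34,50,38] → ·
    (3,5)@(7, 11): e=[54,0,0] → █  [on edge]
    (5,5)@(11, 11): e=[-18,36,36] → ·
    (3,6)@(7, 13): e=[70,-14,-2] → ·
    (4,6)@(9, 13): e=[34,4,16] → █
    (5,6)@(11, 13): e=[-2,22,34] → ·
  covered (8 px):
    · · · · · · · ·
    · · · · · · · ·
    · · · █ · · · ·
    · · · █ · · · ·
    · · · █ █ · · ·
    · · · █ █ · · ·
    · · · · █ · · ·
    · · · · · █ · ·
    · · · · · · · ·
    · · · · · · · ·
T2:
  2·area = 40
  edge (2, 18)→(6, 14): d=(4,-4) top-left  bias=+0
  edge (6, 14)→(16, 14): d=(10,0) top-left  bias=+0
  edge (16, 14)→(2, 18): d=(-14,4) right/bottom  bias=-1
    (7,2)@(15, 5): e=[0,-90,130] → ·  [on edge]
    (6,3)@(13, 7): e=[0,-70,110] → ·  [on edge]
    (5,4)@(11, 9): e=[0,-50,90] → ·  [on edge]
    (4,5)@(9, 11): e=[0,-30,70] → ·  [on edge]
    (3,6)@(7, 13): e=[0,-10,50] → ·  [on edge]
    (2,7)@(5, 15): e=[0,10,30] → █  [on edge]
    (3,7)@(7, 15): e=[8,10,22] → █
    (4,7)@(9, 15): e=[16,10,14] → █
    (5,7)@(11, 15): e=[24,10,6] → █
    (6,7)@(13, 15): e=[32,10,-2] → ·
    (1,8)@(3, 17): e=[0,30,10] → █  [on edge]
    (3,8)@(7, 17): e=[16,30,-6] → ·
    (0,9)@(1, 19): e=[0,50,-10] → ·  [on edge]
  covered (6 px):
    · · · · · · · ·
    · · · · · · · ·
    · · · · · · · ·
    · · · · · · · ·
    · · · · · · · ·
    · · · · · · · ·
    · · · · · · · ·
    · · █ █ █ █ · ·
    · █ █ · · · · ·
    · · · · · · · ·

Answer: 19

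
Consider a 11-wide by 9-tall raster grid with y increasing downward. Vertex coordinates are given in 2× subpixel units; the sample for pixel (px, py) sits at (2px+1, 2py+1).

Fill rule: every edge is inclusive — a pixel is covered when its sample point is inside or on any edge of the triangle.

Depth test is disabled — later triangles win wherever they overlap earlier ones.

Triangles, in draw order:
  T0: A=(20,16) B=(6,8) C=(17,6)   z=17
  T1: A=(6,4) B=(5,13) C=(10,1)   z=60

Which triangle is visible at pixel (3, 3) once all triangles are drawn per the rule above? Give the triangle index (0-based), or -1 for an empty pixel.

T0:
  2·area = 116
  edge (20, 16)→(6, 8): d=(-14,-8) inclusive
  edge (6, 8)→(17, 6): d=(11,-2) inclusive
  edge (17, 6)→(20, 16): d=(3,10) inclusive
    (6,3)@(13, 7): e=[70,3,43] → #
    (7,3)@(15, 7): e=[86,7,23] → #
    (8,3)@(17, 7): e=[102,11,3] → #
    (9,3)@(19, 7): e=[118,15,-17] → ·
    (4,4)@(9, 9): e=[10,17,89] → #
    (5,4)@(11, 9): e=[26,21,69] → #
    (9,4)@(19, 9): e=[90,37,-11] → ·
    (4,5)@(9, 11): e=[-18,39,95] → ·
    (5,5)@(11, 11): e=[-2,43,75] → ·
    (6,5)@(13, 11): e=[14,47,55] → #
    (9,5)@(19, 11): e=[62,59,-5] → ·
    (6,6)@(13, 13): e=[-14,69,61] → ·
  covered (15 px):
    · · · · · · · · · · ·
    · · · · · · · · · · ·
    · · · · · · · · · · ·
    · · · · · · # # # · ·
    · · · · # # # # # · ·
    · · · · · · # # # · ·
    · · · · · · · # # # ·
    · · · · · · · · · # ·
    · · · · · · · · · · ·
T1:
  2·area = 33  (B↔C swapped to make it positive)
  edge (6, 4)→(10, 1): d=(4,-3) inclusive
  edge (10, 1)→(5, 13): d=(-5,12) inclusive
  edge (5, 13)→(6, 4): d=(1,-9) inclusive
    (4,1)@(9, 3): e=[5,2,26] → #
    (5,1)@(11, 3): e=[11,-22,44] → ·
    (3,2)@(7, 5): e=[7,16,10] → #
    (4,2)@(9, 5): e=[13,-8,28] → ·
    (3,3)@(7, 7): e=[15,6,12] → #
    (4,3)@(9, 7): e=[21,-18,30] → ·
    (3,4)@(7, 9): e=[23,-4,14] → ·
    (2,6)@(5, 13): e=[33,0,0] → #  [on edge]
    (3,6)@(7, 13): e=[39,-24,18] → ·
    (2,7)@(5, 15): e=[41,-10,2] → ·
  covered (4 px):
    · · · · · · · · · · ·
    · · · · # · · · · · ·
    · · · # · · · · · · ·
    · · · # · · · · · · ·
    · · · · · · · · · · ·
    · · · · · · · · · · ·
    · · # · · · · · · · ·
    · · · · · · · · · · ·
    · · · · · · · · · · ·

Z-buffer (winner per pixel, '.' = empty):
  . . . . . . . . . . .
  . . . . 1 . . . . . .
  . . . 1 . . . . . . .
  . . . 1 . . 0 0 0 . .
  . . . . 0 0 0 0 0 . .
  . . . . . . 0 0 0 . .
  . . 1 . . . . 0 0 0 .
  . . . . . . . . . 0 .
  . . . . . . . . . . .

Final: 1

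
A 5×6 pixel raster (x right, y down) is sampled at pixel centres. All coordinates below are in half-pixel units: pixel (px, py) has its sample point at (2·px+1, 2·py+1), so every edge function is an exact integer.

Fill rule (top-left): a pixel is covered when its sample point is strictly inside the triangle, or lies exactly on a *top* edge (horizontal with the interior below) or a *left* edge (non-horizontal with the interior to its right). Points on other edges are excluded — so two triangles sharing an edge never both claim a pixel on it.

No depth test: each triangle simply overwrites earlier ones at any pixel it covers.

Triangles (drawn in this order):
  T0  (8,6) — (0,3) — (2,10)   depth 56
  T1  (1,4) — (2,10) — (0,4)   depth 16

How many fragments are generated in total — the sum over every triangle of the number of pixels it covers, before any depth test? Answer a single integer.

T0:
  2·area = 50  (B↔C swapped to make it positive)
  edge (8, 6)→(2, 10): d=(-6,4) right/bottom  bias=-1
  edge (2, 10)→(0, 3): d=(-2,-7) top-left  bias=+0
  edge (0, 3)→(8, 6): d=(8,3) right/bottom  bias=-1
    (0,2)@(1, 5): e=[34,3,13] → X
    (1,2)@(3, 5): e=[26,17,7] → X
    (2,2)@(5, 5): e=[18,31,1] → X
    (3,2)@(7, 5): e=[10,45,-5] → .
    (0,3)@(1, 7): e=[22,-1,29] → .
    (1,3)@(3, 7): e=[14,13,23] → X
    (3,3)@(7, 7): e=[-2,41,11] → .
    (1,4)@(3, 9): e=[2,9,39] → X
    (2,4)@(5, 9): e=[-6,23,33] → .
    (1,5)@(3, 11): e=[-10,5,55] → .
  covered (6 px):
    . . . . .
    . . . . .
    X X X . .
    . X X . .
    . X . . .
    . . . . .
T1:
  2·area = 6
  edge (1, 4)→(2, 10): d=(1,6) right/bottom  bias=-1
  edge (2, 10)→(0, 4): d=(-2,-6) top-left  bias=+0
  edge (0, 4)→(1, 4): d=(1,0) top-left  bias=+0
    (0,2)@(1, 5): e=[1,4,1] → X
    (1,2)@(3, 5): e=[-11,16,1] → .
    (0,3)@(1, 7): e=[3,0,3] → X  [on edge]
    (1,3)@(3, 7): e=[-9,12,3] → .
    (0,4)@(1, 9): e=[5,-4,5] → .
  covered (2 px):
    . . . . .
    . . . . .
    X . . . .
    X . . . .
    . . . . .
    . . . . .

Final: 8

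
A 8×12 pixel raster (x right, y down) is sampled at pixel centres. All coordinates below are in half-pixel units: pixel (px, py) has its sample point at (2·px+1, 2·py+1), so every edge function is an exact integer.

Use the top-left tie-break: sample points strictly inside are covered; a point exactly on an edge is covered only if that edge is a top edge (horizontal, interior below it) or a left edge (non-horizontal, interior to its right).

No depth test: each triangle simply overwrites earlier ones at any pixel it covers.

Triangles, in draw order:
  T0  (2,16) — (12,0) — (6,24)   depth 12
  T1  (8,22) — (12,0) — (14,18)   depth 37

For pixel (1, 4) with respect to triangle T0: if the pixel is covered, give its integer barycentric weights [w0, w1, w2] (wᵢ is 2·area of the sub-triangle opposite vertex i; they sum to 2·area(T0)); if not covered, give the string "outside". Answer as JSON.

T0:
  2·area = 144
  edge (2, 16)→(12, 0): d=(10,-16) top-left  bias=+0
  edge (12, 0)→(6, 24): d=(-6,24) right/bottom  bias=-1
  edge (6, 24)→(2, 16): d=(-4,-8) top-left  bias=+0
    (5,1)@(11, 3): e=[14,6,124] → █
    (6,1)@(13, 3): e=[46,-42,140] → ·
    (4,2)@(9, 5): e=[2,42,100] → █
    (5,2)@(11, 5): e=[34,-6,116] → ·
    (4,3)@(9, 7): e=[22,30,92] → █
    (5,3)@(11, 7): e=[54,-18,108] → ·
    (3,4)@(7, 9): e=[10,66,68] → █
    (5,4)@(11, 9): e=[74,-30,100] → ·
    (3,5)@(7, 11): e=[30,54,60] → █
    (5,5)@(11, 11): e=[94,-42,92] → ·
    (2,6)@(5, 13): e=[18,90,36] → █
    (4,6)@(9, 13): e=[82,-6,68] → ·
  covered (18 px):
    · · · · · · · ·
    · · · · · █ · ·
    · · · · █ · · ·
    · · · · █ · · ·
    · · · █ █ · · ·
    · · · █ █ · · ·
    · · █ █ · · · ·
    · █ █ █ · · · ·
    · █ █ █ · · · ·
    · · █ █ · · · ·
    · · █ · · · · ·
    · · · · · · · ·
T1:
  2·area = 116
  edge (8, 22)→(12, 0): d=(4,-22) top-left  bias=+0
  edge (12, 0)→(14, 18): d=(2,18) right/bottom  bias=-1
  edge (14, 18)→(8, 22): d=(-6,4) right/bottom  bias=-1
    (5,3)@(11, 7): e=[6,32,78] → █
    (6,3)@(13, 7): e=[50,-4,70] → ·
    (5,4)@(11, 9): e=[14,36,66] → █
    (6,4)@(13, 9): e=[58,0,58] → ·  [on edge]
    (5,5)@(11, 11): e=[22,40,54] → █
    (6,5)@(13, 11): e=[66,4,46] → █
    (7,5)@(15, 11): e=[110,-32,38] → ·
    (5,6)@(11, 13): e=[30,44,42] → █
    (7,6)@(15, 13): e=[118,-28,26] → ·
    (5,7)@(11, 15): e=[38,48,30] → █
    (7,7)@(15, 15): e=[126,-24,14] → ·
    (4,8)@(9, 17): e=[2,88,26] → █
  covered (14 px):
    · · · · · · · ·
    · · · · · · · ·
    · · · · · · · ·
    · · · · · █ · ·
    · · · · · █ · ·
    · · · · · █ █ ·
    · · · · · █ █ ·
    · · · · · █ █ ·
    · · · · █ █ █ ·
    · · · · █ █ · ·
    · · · · █ · · ·
    · · · · · · · ·

Result: "outside"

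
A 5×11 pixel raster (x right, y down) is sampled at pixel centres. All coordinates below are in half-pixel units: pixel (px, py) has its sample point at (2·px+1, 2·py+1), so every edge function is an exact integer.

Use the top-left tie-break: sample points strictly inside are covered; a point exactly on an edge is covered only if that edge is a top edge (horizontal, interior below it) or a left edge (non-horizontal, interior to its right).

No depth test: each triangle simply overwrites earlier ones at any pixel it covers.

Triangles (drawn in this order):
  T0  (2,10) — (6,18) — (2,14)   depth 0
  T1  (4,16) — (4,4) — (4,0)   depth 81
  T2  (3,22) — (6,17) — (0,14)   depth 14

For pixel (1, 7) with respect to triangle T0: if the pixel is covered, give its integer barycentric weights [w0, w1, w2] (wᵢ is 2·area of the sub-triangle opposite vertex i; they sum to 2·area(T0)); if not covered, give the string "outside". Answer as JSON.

T0:
  2·area = 16
  edge (2, 10)→(6, 18): d=(4,8) right/bottom  bias=-1
  edge (6, 18)→(2, 14): d=(-4,-4) top-left  bias=+0
  edge (2, 14)→(2, 10): d=(0,-4) top-left  bias=+0
    (0,6)@(1, 13): e=[20,0,-4] → ·  [on edge]
    (1,6)@(3, 13): e=[4,8,4] → #
    (2,6)@(5, 13): e=[-12,16,12] → ·
    (1,7)@(3, 15): e=[12,0,4] → #  [on edge]
    (2,7)@(5, 15): e=[-4,8,12] → ·
    (1,8)@(3, 17): e=[20,-8,4] → ·
    (2,8)@(5, 17): e=[4,0,12] → #  [on edge]
    (3,8)@(7, 17): e=[-12,8,20] → ·
    (2,9)@(5, 19): e=[12,-8,12] → ·
    (3,9)@(7, 19): e=[-4,0,20] → ·  [on edge]
    (4,10)@(9, 21): e=[-12,0,28] → ·  [on edge]
  covered (3 px):
    · · · · ·
    · · · · ·
    · · · · ·
    · · · · ·
    · · · · ·
    · · · · ·
    · # · · ·
    · # · · ·
    · · # · ·
    · · · · ·
    · · · · ·
T1:
  degenerate (2·area = 0) — covers nothing
T2:
  2·area = 39  (B↔C swapped to make it positive)
  edge (3, 22)→(0, 14): d=(-3,-8) top-left  bias=+0
  edge (0, 14)→(6, 17): d=(6,3) right/bottom  bias=-1
  edge (6, 17)→(3, 22): d=(-3,5) right/bottom  bias=-1
    (0,7)@(1, 15): e=[5,3,31] → #
    (1,7)@(3, 15): e=[21,-3,21] → ·
    (0,8)@(1, 17): e=[-1,15,25] → ·
    (1,8)@(3, 17): e=[15,9,15] → #
    (2,8)@(5, 17): e=[31,3,5] → #
    (3,8)@(7, 17): e=[47,-3,-5] → ·
    (1,9)@(3, 19): e=[9,21,9] → #
    (2,9)@(5, 19): e=[25,15,-1] → ·
    (1,10)@(3, 21): e=[3,33,3] → #
    (2,10)@(5, 21): e=[19,27,-7] → ·
  covered (5 px):
    · · · · ·
    · · · · ·
    · · · · ·
    · · · · ·
    · · · · ·
    · · · · ·
    · · · · ·
    # · · · ·
    · # # · ·
    · # · · ·
    · # · · ·

Result: [0,4,12]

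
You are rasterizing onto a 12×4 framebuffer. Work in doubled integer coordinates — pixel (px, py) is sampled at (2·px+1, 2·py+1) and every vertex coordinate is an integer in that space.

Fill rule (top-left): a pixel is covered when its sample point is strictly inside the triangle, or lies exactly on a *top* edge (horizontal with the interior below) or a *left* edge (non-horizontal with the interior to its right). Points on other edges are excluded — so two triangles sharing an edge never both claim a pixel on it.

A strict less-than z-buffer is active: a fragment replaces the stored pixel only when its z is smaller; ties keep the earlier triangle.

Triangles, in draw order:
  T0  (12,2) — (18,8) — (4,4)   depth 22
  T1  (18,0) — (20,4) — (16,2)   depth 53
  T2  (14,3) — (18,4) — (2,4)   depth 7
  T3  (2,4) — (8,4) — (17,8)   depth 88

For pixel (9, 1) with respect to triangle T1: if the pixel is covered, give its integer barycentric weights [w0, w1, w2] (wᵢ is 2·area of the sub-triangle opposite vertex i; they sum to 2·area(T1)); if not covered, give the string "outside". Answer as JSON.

T0:
  2·area = 60
  edge (12, 2)→(18, 8): d=(6,6) right/bottom  bias=-1
  edge (18, 8)→(4, 4): d=(-14,-4) top-left  bias=+0
  edge (4, 4)→(12, 2): d=(8,-2) top-left  bias=+0
    (5,0)@(11, 1): e=[0,70,-10] → ·  [on edge]
    (4,1)@(9, 3): e=[24,34,2] → #
    (5,1)@(11, 3): e=[12,42,6] → #
    (6,1)@(13, 3): e=[0,50,10] → ·  [on edge]
    (4,2)@(9, 5): e=[36,6,18] → #
    (6,2)@(13, 5): e=[12,22,26] → #
    (7,2)@(15, 5): e=[0,30,30] → ·  [on edge]
    (4,3)@(9, 7): e=[48,-22,34] → ·
    (5,3)@(11, 7): e=[36,-14,38] → ·
    (6,3)@(13, 7): e=[24,-6,42] → ·
    (7,3)@(15, 7): e=[12,2,46] → #
    (8,3)@(17, 7): e=[0,10,50] → ·  [on edge]
  covered (6 px):
    · · · · · · · · · · · ·
    · · · · # # · · · · · ·
    · · · · # # # · · · · ·
    · · · · · · · # · · · ·
T1:
  2·area = 12
  edge (18, 0)→(20, 4): d=(2,4) right/bottom  bias=-1
  edge (20, 4)→(16, 2): d=(-4,-2) top-left  bias=+0
  edge (16, 2)→(18, 0): d=(2,-2) top-left  bias=+0
    (8,0)@(17, 1): e=[6,6,0] → #  [on edge]
    (9,0)@(19, 1): e=[-2,10,4] → ·
    (7,1)@(15, 3): e=[18,-6,0] → ·  [on edge]
    (8,1)@(17, 3): e=[10,-2,4] → ·
    (9,1)@(19, 3): e=[2,2,8] → #
    (10,1)@(21, 3): e=[-6,6,12] → ·
    (6,2)@(13, 5): e=[30,-18,0] → ·  [on edge]
    (9,2)@(19, 5): e=[6,-6,12] → ·
    (5,3)@(11, 7): e=[42,-30,0] → ·  [on edge]
  covered (2 px):
    · · · · · · · · # · · ·
    · · · · · · · · · # · ·
    · · · · · · · · · · · ·
    · · · · · · · · · · · ·
T2:
  2·area = 16
  edge (14, 3)→(18, 4): d=(4,1) right/bottom  bias=-1
  edge (18, 4)→(2, 4): d=(-16,0) right/bottom  bias=-1
  edge (2, 4)→(14, 3): d=(12,-1) top-left  bias=+0
  covered (0 px):
    · · · · · · · · · · · ·
    · · · · · · · · · · · ·
    · · · · · · · · · · · ·
    · · · · · · · · · · · ·
T3:
  2·area = 24
  edge (2, 4)→(8, 4): d=(6,0) top-left  bias=+0
  edge (8, 4)→(17, 8): d=(9,4) right/bottom  bias=-1
  edge (17, 8)→(2, 4): d=(-15,-4) top-left  bias=+0
    (3,2)@(7, 5): e=[6,13,5] → #
    (4,2)@(9, 5): e=[6,5,13] → #
    (5,2)@(11, 5): e=[6,-3,21] → ·
    (3,3)@(7, 7): e=[18,31,-25] → ·
    (4,3)@(9, 7): e=[18,23,-17] → ·
  covered (2 px):
    · · · · · · · · · · · ·
    · · · · · · · · · · · ·
    · · · # # · · · · · · ·
    · · · · · · · · · · · ·

Final: [2,8,2]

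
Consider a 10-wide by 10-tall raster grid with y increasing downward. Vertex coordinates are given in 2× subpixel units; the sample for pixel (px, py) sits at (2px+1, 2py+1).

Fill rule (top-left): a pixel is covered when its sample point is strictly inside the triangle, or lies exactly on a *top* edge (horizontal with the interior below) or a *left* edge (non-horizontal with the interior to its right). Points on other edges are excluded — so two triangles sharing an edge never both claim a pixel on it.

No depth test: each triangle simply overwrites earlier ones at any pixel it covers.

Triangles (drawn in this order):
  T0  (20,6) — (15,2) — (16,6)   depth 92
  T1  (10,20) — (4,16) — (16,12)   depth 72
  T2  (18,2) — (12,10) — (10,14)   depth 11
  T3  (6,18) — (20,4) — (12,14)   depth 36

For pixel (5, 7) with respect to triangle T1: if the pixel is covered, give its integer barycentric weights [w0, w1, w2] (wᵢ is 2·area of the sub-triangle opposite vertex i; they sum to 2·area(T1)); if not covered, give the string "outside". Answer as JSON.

T0:
  2·area = 16  (B↔C swapped to make it positive)
  edge (20, 6)→(16, 6): d=(-4,0) right/bottom  bias=-1
  edge (16, 6)→(15, 2): d=(-1,-4) top-left  bias=+0
  edge (15, 2)→(20, 6): d=(5,4) right/bottom  bias=-1
    (8,2)@(17, 5): e=[4,5,7] → #
    (9,2)@(19, 5): e=[4,13,-1] → ·
    (8,3)@(17, 7): e=[-4,3,17] → ·
  covered (1 px):
    · · · · · · · · · ·
    · · · · · · · · · ·
    · · · · · · · · # ·
    · · · · · · · · · ·
    · · · · · · · · · ·
    · · · · · · · · · ·
    · · · · · · · · · ·
    · · · · · · · · · ·
    · · · · · · · · · ·
    · · · · · · · · · ·
T1:
  2·area = 72
  edge (10, 20)→(4, 16): d=(-6,-4) top-left  bias=+0
  edge (4, 16)→(16, 12): d=(12,-4) top-left  bias=+0
  edge (16, 12)→(10, 20): d=(-6,8) right/bottom  bias=-1
    (9,5)@(19, 11): e=[90,0,-18] → ·  [on edge]
    (6,6)@(13, 13): e=[54,0,18] → #  [on edge]
    (7,6)@(15, 13): e=[62,8,2] → #
    (8,6)@(17, 13): e=[70,16,-14] → ·
    (3,7)@(7, 15): e=[18,0,54] → #  [on edge]
    (4,7)@(9, 15): e=[26,8,38] → #
    (5,7)@(11, 15): e=[34,16,22] → #
    (7,7)@(15, 15): e=[50,32,-10] → ·
    (0,8)@(1, 17): e=[-18,0,90] → ·  [on edge]
    (3,8)@(7, 17): e=[6,24,42] → #
    (6,8)@(13, 17): e=[30,48,-6] → ·
    (3,9)@(7, 19): e=[-6,48,30] → ·
  covered (10 px):
    · · · · · · · · · ·
    · · · · · · · · · ·
    · · · · · · · · · ·
    · · · · · · · · · ·
    · · · · · · · · · ·
    · · · · · · · · · ·
    · · · · · · # # · ·
    · · · # # # # · · ·
    · · · # # # · · · ·
    · · · · # · · · · ·
T2:
  2·area = 8  (B↔C swapped to make it positive)
  edge (18, 2)→(10, 14): d=(-8,12) right/bottom  bias=-1
  edge (10, 14)→(12, 10): d=(2,-4) top-left  bias=+0
  edge (12, 10)→(18, 2): d=(6,-8) top-left  bias=+0
    (6,4)@(13, 9): e=[4,2,2] → #
    (7,4)@(15, 9): e=[-20,10,18] → ·
    (6,5)@(13, 11): e=[-12,6,14] → ·
  covered (1 px):
    · · · · · · · · · ·
    · · · · · · · · · ·
    · · · · · · · · · ·
    · · · · · · · · · ·
    · · · · · · # · · ·
    · · · · · · · · · ·
    · · · · · · · · · ·
    · · · · · · · · · ·
    · · · · · · · · · ·
    · · · · · · · · · ·
T3:
  2·area = 28
  edge (6, 18)→(20, 4): d=(14,-14) top-left  bias=+0
  edge (20, 4)→(12, 14): d=(-8,10) right/bottom  bias=-1
  edge (12, 14)→(6, 18): d=(-6,4) right/bottom  bias=-1
    (9,2)@(19, 5): e=[0,2,26] → #  [on edge]
    (8,3)@(17, 7): e=[0,6,22] → #  [on edge]
    (9,3)@(19, 7): e=[28,-14,14] → ·
    (7,4)@(15, 9): e=[0,10,18] → #  [on edge]
    (8,4)@(17, 9): e=[28,-10,10] → ·
    (6,5)@(13, 11): e=[0,14,14] → #  [on edge]
    (7,5)@(15, 11): e=[28,-6,6] → ·
    (5,6)@(11, 13): e=[0,18,10] → #  [on edge]
    (6,6)@(13, 13): e=[28,-2,2] → ·
    (4,7)@(9, 15): e=[0,22,6] → #  [on edge]
    (5,7)@(11, 15): e=[28,2,-2] → ·
    (3,8)@(7, 17): e=[0,26,2] → #  [on edge]
    (2,9)@(5, 19): e=[0,30,-2] → ·  [on edge]
  covered (7 px):
    · · · · · · · · · ·
    · · · · · · · · · ·
    · · · · · · · · · #
    · · · · · · · · # ·
    · · · · · · · # · ·
    · · · · · · # · · ·
    · · · · · # · · · ·
    · · · · # · · · · ·
    · · · # · · · · · ·
    · · · · · · · · · ·

Answer: [16,22,34]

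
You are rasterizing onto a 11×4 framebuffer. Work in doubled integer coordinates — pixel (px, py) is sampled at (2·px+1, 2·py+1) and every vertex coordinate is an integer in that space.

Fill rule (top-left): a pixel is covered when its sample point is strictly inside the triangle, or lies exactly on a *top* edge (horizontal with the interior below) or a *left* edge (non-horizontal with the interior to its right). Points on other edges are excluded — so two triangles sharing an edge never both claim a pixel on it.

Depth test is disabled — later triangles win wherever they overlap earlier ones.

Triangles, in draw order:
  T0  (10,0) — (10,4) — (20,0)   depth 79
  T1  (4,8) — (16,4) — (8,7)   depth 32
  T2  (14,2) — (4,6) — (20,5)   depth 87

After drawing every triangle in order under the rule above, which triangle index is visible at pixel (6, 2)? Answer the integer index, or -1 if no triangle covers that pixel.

T0:
  2·area = 40  (B↔C swapped to make it positive)
  edge (10, 0)→(20, 0): d=(10,0) top-left  bias=+0
  edge (20, 0)→(10, 4): d=(-10,4) right/bottom  bias=-1
  edge (10, 4)→(10, 0): d=(0,-4) top-left  bias=+0
    (5,0)@(11, 1): e=[10,26,4] → #
    (6,0)@(13, 1): e=[10,18,12] → #
    (7,0)@(15, 1): e=[10,10,20] → #
    (8,0)@(17, 1): e=[10,2,28] → #
    (9,0)@(19, 1): e=[10,-6,36] → ·
    (5,1)@(11, 3): e=[30,6,4] → #
    (6,1)@(13, 3): e=[30,-2,12] → ·
    (7,1)@(15, 3): e=[30,-10,20] → ·
    (8,1)@(17, 3): e=[30,-18,28] → ·
    (5,2)@(11, 5): e=[50,-14,4] → ·
  covered (5 px):
    · · · · · # # # # · ·
    · · · · · # · · · · ·
    · · · · · · · · · · ·
    · · · · · · · · · · ·
T1:
  2·area = 4
  edge (4, 8)→(16, 4): d=(12,-4) top-left  bias=+0
  edge (16, 4)→(8, 7): d=(-8,3) right/bottom  bias=-1
  edge (8, 7)→(4, 8): d=(-4,1) right/bottom  bias=-1
    (9,1)@(19, 3): e=[0,-1,5] → ·  [on edge]
    (6,2)@(13, 5): e=[0,1,3] → #  [on edge]
    (7,2)@(15, 5): e=[8,-5,1] → ·
    (3,3)@(7, 7): e=[0,3,1] → #  [on edge]
    (4,3)@(9, 7): e=[8,-3,-1] → ·
    (6,3)@(13, 7): e=[24,-15,-5] → ·
  covered (2 px):
    · · · · · · · · · · ·
    · · · · · · · · · · ·
    · · · · · · # · · · ·
    · · · # · · · · · · ·
T2:
  2·area = 54  (B↔C swapped to make it positive)
  edge (14, 2)→(20, 5): d=(6,3) right/bottom  bias=-1
  edge (20, 5)→(4, 6): d=(-16,1) right/bottom  bias=-1
  edge (4, 6)→(14, 2): d=(10,-4) top-left  bias=+0
    (6,1)@(13, 3): e=[9,39,6] → #
    (7,1)@(15, 3): e=[3,37,14] → #
    (8,1)@(17, 3): e=[-3,35,22] → ·
    (3,2)@(7, 5): e=[39,13,2] → #
    (4,2)@(9, 5): e=[33,11,10] → #
    (5,2)@(11, 5): e=[27,9,18] → #
    (8,2)@(17, 5): e=[9,3,42] → #
    (9,2)@(19, 5): e=[3,1,50] → #
    (10,2)@(21, 5): e=[-3,-1,58] → ·
    (3,3)@(7, 7): e=[51,-19,22] → ·
    (4,3)@(9, 7): e=[45,-21,30] → ·
    (5,3)@(11, 7): e=[39,-23,38] → ·
  covered (9 px):
    · · · · · · · · · · ·
    · · · · · · # # · · ·
    · · · # # # # # # # ·
    · · · · · · · · · · ·

Z-buffer (winner per pixel, '.' = empty):
  . . . . . 0 0 0 0 . .
  . . . . . 0 2 2 . . .
  . . . 2 2 2 2 2 2 2 .
  . . . 1 . . . . . . .

Result: 2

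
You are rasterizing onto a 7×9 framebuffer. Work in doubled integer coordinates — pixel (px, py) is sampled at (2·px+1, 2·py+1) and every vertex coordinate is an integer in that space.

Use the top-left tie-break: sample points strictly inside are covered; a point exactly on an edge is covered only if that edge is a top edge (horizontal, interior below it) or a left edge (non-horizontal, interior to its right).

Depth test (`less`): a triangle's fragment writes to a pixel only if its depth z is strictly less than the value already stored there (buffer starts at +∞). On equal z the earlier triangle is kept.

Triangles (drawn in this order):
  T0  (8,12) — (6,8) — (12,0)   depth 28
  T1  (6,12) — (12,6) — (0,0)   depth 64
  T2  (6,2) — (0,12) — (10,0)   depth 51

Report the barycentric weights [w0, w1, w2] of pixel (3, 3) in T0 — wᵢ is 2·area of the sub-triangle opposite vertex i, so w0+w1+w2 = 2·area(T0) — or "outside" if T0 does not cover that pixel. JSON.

T0:
  2·area = 40
  edge (8, 12)→(6, 8): d=(-2,-4) top-left  bias=+0
  edge (6, 8)→(12, 0): d=(6,-8) top-left  bias=+0
  edge (12, 0)→(8, 12): d=(-4,12) right/bottom  bias=-1
    (5,1)@(11, 3): e=[30,10,0] → .  [on edge]
    (4,2)@(9, 5): e=[18,6,16] → X
    (5,2)@(11, 5): e=[26,22,-8] → .
    (3,3)@(7, 7): e=[6,2,32] → X
    (5,3)@(11, 7): e=[22,34,-16] → .
    (3,4)@(7, 9): e=[2,14,24] → X
    (4,4)@(9, 9): e=[10,30,0] → .  [on edge]
    (3,5)@(7, 11): e=[-2,26,16] → .
    (3,7)@(7, 15): e=[-10,50,0] → .  [on edge]
  covered (4 px):
    . . . . . . .
    . . . . . . .
    . . . . X . .
    . . . X X . .
    . . . X . . .
    . . . . . . .
    . . . . . . .
    . . . . . . .
    . . . . . . .
T1:
  2·area = 108  (B↔C swapped to make it positive)
  edge (6, 12)→(0, 0): d=(-6,-12) top-left  bias=+0
  edge (0, 0)→(12, 6): d=(12,6) right/bottom  bias=-1
  edge (12, 6)→(6, 12): d=(-6,6) right/bottom  bias=-1
    (0,0)@(1, 1): e=[6,6,96] → X
    (1,0)@(3, 1): e=[30,-6,84] → .
    (0,1)@(1, 3): e=[-6,30,84] → .
    (1,1)@(3, 3): e=[18,18,72] → X
    (2,1)@(5, 3): e=[42,6,60] → X
    (3,1)@(7, 3): e=[66,-6,48] → .
    (1,2)@(3, 5): e=[6,42,60] → X
    (3,2)@(7, 5): e=[54,18,36] → X
    (4,2)@(9, 5): e=[78,6,24] → X
    (5,2)@(11, 5): e=[102,-6,12] → .
    (6,2)@(13, 5): e=[126,-18,0] → .  [on edge]
    (1,3)@(3, 7): e=[-6,66,48] → .
    (5,3)@(11, 7): e=[90,18,0] → .  [on edge]
    (4,4)@(9, 9): e=[54,54,0] → .  [on edge]
    (3,5)@(7, 11): e=[18,90,0] → .  [on edge]
    (2,6)@(5, 13): e=[-18,126,0] → .  [on edge]
    (1,7)@(3, 15): e=[-54,162,0] → .  [on edge]
    (0,8)@(1, 17): e=[-90,198,0] → .  [on edge]
  covered (12 px):
    X . . . . . .
    . X X . . . .
    . X X X X . .
    . . X X X . .
    . . X X . . .
    . . . . . . .
    . . . . . . .
    . . . . . . .
    . . . . . . .
T2:
  2·area = 28  (B↔C swapped to make it positive)
  edge (6, 2)→(10, 0): d=(4,-2) top-left  bias=+0
  edge (10, 0)→(0, 12): d=(-10,12) right/bottom  bias=-1
  edge (0, 12)→(6, 2): d=(6,-10) top-left  bias=+0
    (4,0)@(9, 1): e=[2,2,24] → X
    (5,0)@(11, 1): e=[6,-22,44] → .
    (3,1)@(7, 3): e=[6,6,16] → X
    (4,1)@(9, 3): e=[10,-18,36] → .
    (2,2)@(5, 5): e=[10,10,8] → X
    (3,2)@(7, 5): e=[14,-14,28] → .
    (1,3)@(3, 7): e=[14,14,0] → X  [on edge]
    (2,3)@(5, 7): e=[18,-10,20] → .
    (1,4)@(3, 9): e=[22,-6,12] → .
  covered (4 px):
    . . . . X . .
    . . . X . . .
    . . X . . . .
    . X . . . . .
    . . . . . . .
    . . . . . . .
    . . . . . . .
    . . . . . . .
    . . . . . . .

Answer: [2,32,6]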